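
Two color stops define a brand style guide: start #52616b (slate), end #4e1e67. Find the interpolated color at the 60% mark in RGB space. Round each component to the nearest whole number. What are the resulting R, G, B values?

(80, 57, 105)

#52616b → (82, 97, 107); #4e1e67 → (78, 30, 103).
60% corresponds to t = 0.6.
R = 82 + 0.6 × (78 − 82) = 82 + 0.6 × -4 = 79.6 → 80
G = 97 + 0.6 × (30 − 97) = 97 + 0.6 × -67 = 56.8 → 57
B = 107 + 0.6 × (103 − 107) = 107 + 0.6 × -4 = 104.6 → 105
So the blended color is (80, 57, 105), about #503969.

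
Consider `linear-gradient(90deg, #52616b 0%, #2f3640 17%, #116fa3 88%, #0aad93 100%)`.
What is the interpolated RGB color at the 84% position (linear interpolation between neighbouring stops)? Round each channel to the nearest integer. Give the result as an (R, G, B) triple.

84% lies between the 17% and 88% stops, so the local fraction is t = (84 − 17)/(88 − 17) = 67/71 ≈ 0.9437.
#2f3640 → (47, 54, 64); #116fa3 → (17, 111, 163).
R = 47 + 0.9437 × (17 − 47) = 18.689 → 19
G = 54 + 0.9437 × (111 − 54) = 107.791 → 108
B = 64 + 0.9437 × (163 − 64) = 157.426 → 157

(19, 108, 157)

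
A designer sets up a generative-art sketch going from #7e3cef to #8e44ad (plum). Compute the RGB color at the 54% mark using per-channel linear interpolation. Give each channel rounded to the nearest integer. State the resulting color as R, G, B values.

#7e3cef → (126, 60, 239); #8e44ad → (142, 68, 173).
54% corresponds to t = 0.54.
R = 126 + 0.54 × (142 − 126) = 126 + 0.54 × 16 = 134.64 → 135
G = 60 + 0.54 × (68 − 60) = 60 + 0.54 × 8 = 64.32 → 64
B = 239 + 0.54 × (173 − 239) = 239 + 0.54 × -66 = 203.36 → 203
So the blended color is (135, 64, 203), about #8740cb.

(135, 64, 203)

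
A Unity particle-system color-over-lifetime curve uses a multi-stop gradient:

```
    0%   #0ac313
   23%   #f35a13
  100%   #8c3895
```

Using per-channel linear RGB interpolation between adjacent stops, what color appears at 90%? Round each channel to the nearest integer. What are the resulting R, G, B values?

90% lies between the 23% and 100% stops, so the local fraction is t = (90 − 23)/(100 − 23) = 67/77 ≈ 0.8701.
#f35a13 → (243, 90, 19); #8c3895 → (140, 56, 149).
R = 243 + 0.8701 × (140 − 243) = 153.38 → 153
G = 90 + 0.8701 × (56 − 90) = 60.417 → 60
B = 19 + 0.8701 × (149 − 19) = 132.113 → 132

(153, 60, 132)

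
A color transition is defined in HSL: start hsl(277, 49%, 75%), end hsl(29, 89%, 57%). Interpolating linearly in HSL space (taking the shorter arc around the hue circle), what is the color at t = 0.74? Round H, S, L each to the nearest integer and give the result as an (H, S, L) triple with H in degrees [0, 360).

Hue: 29 − 277 = -248°, but |-248| > 180 so the shorter arc goes the other way: Δh = -248 + 360 = 112°.
H = 277 + 0.74 × (112) = 359.88 → 360 → 360 mod 360 = 0°
S = 49 + 0.74 × (89 − 49) = 78.6 → 79%
L = 75 + 0.74 × (57 − 75) = 61.68 → 62%

(0, 79, 62)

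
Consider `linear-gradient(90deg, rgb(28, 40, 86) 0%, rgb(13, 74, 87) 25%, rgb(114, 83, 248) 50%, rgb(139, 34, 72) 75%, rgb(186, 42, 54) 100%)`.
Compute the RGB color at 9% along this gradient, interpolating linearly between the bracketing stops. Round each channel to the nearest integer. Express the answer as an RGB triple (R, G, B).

(23, 52, 86)

9% lies between the 0% and 25% stops, so the local fraction is t = (9 − 0)/(25 − 0) = 9/25 ≈ 0.36.
R = 28 + 0.36 × (13 − 28) = 22.6 → 23
G = 40 + 0.36 × (74 − 40) = 52.24 → 52
B = 86 + 0.36 × (87 − 86) = 86.36 → 86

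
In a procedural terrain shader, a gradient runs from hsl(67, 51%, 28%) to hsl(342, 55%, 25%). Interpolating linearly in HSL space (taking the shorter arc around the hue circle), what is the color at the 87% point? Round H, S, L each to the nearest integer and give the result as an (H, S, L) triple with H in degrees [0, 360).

Hue: 342 − 67 = 275°, but |275| > 180 so the shorter arc goes the other way: Δh = 275 − 360 = -85°.
H = 67 + 0.87 × (-85) = -6.95 → -7 → -7 mod 360 = 353°
S = 51 + 0.87 × (55 − 51) = 54.48 → 54%
L = 28 + 0.87 × (25 − 28) = 25.39 → 25%

(353, 54, 25)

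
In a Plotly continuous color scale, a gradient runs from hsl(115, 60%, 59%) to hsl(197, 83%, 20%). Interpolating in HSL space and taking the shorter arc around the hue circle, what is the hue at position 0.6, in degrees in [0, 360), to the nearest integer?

164

Hue arc: Δh = 197 − 115 = 82° (|Δh| ≤ 180, already the shorter path).
H = 115 + 0.6 × (82) = 164.2 → 164°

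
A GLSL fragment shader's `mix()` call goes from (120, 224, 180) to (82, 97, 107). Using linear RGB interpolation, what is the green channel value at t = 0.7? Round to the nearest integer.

135

G = 224 + 0.7 × (97 − 224) = 135.1 → 135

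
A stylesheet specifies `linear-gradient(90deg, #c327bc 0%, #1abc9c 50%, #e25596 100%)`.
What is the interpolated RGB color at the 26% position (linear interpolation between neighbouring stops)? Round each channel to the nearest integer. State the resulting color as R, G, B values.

26% lies between the 0% and 50% stops, so the local fraction is t = (26 − 0)/(50 − 0) = 26/50 ≈ 0.52.
#c327bc → (195, 39, 188); #1abc9c → (26, 188, 156).
R = 195 + 0.52 × (26 − 195) = 107.12 → 107
G = 39 + 0.52 × (188 − 39) = 116.48 → 116
B = 188 + 0.52 × (156 − 188) = 171.36 → 171

(107, 116, 171)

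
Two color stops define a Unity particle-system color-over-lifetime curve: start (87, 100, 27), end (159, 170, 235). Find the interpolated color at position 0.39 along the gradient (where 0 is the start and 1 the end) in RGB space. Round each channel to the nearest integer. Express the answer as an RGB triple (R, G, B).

R = 87 + 0.39 × (159 − 87) = 87 + 0.39 × 72 = 115.08 → 115
G = 100 + 0.39 × (170 − 100) = 100 + 0.39 × 70 = 127.3 → 127
B = 27 + 0.39 × (235 − 27) = 27 + 0.39 × 208 = 108.12 → 108
So the blended color is (115, 127, 108), about #737f6c.

(115, 127, 108)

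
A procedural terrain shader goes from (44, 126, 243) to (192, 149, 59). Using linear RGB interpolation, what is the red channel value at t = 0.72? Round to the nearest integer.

R = 44 + 0.72 × (192 − 44) = 150.56 → 151

151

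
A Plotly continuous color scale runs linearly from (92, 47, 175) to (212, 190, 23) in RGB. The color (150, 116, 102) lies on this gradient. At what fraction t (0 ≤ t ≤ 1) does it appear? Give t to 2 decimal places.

Invert the lerp on the B channel (largest span, 152): t = (102 − 175) / (23 − 175) = -73/-152 = 0.48026.
Check on R: (150 − 92)/(212 − 92) = 0.4833 ✓

0.48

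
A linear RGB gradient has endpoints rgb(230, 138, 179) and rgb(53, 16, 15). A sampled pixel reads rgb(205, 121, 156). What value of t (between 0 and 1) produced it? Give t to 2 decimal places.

0.14

Invert the lerp on the R channel (largest span, 177): t = (205 − 230) / (53 − 230) = -25/-177 = 0.14124.
Check on G: (121 − 138)/(16 − 138) = 0.1393 ✓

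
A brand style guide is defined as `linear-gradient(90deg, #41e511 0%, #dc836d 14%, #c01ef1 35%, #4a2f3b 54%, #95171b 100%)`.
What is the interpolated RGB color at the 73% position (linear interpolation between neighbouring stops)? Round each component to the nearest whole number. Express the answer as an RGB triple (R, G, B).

(105, 37, 46)

73% lies between the 54% and 100% stops, so the local fraction is t = (73 − 54)/(100 − 54) = 19/46 ≈ 0.413.
#4a2f3b → (74, 47, 59); #95171b → (149, 23, 27).
R = 74 + 0.413 × (149 − 74) = 104.975 → 105
G = 47 + 0.413 × (23 − 47) = 37.088 → 37
B = 59 + 0.413 × (27 − 59) = 45.784 → 46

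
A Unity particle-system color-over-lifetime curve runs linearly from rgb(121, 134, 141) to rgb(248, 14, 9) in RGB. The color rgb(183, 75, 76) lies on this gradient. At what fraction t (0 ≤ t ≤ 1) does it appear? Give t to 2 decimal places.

0.49

Invert the lerp on the B channel (largest span, 132): t = (76 − 141) / (9 − 141) = -65/-132 = 0.49242.
Check on R: (183 − 121)/(248 − 121) = 0.4882 ✓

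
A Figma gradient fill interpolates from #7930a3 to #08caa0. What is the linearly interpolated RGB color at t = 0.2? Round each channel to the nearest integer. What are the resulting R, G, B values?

(98, 79, 162)

#7930a3 → (121, 48, 163); #08caa0 → (8, 202, 160).
R = 121 + 0.2 × (8 − 121) = 121 + 0.2 × -113 = 98.4 → 98
G = 48 + 0.2 × (202 − 48) = 48 + 0.2 × 154 = 78.8 → 79
B = 163 + 0.2 × (160 − 163) = 163 + 0.2 × -3 = 162.4 → 162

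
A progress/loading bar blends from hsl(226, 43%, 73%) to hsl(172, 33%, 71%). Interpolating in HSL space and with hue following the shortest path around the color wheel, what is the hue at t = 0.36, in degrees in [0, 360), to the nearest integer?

Hue arc: Δh = 172 − 226 = -54° (|Δh| ≤ 180, already the shorter path).
H = 226 + 0.36 × (-54) = 206.56 → 207°

207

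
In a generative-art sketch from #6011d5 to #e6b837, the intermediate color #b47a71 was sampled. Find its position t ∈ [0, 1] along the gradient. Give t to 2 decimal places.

0.63

Invert the lerp on the G channel (largest span, 167): t = (122 − 17) / (184 − 17) = 105/167 = 0.62874.
Check on R: (180 − 96)/(230 − 96) = 0.6269 ✓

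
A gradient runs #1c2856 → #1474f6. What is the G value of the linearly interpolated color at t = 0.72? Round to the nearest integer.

G₁ = 40 (from #1c2856), G₂ = 116 (from #1474f6).
G = 40 + 0.72 × (116 − 40) = 94.72 → 95

95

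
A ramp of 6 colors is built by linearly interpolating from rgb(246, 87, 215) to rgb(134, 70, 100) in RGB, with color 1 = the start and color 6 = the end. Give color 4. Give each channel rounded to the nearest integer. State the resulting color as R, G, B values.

(179, 77, 146)

With 6 swatches and endpoints inclusive, swatch 4 sits at t = (4 − 1)/(6 − 1) = 3/5 ≈ 0.6.
R = 246 + 0.6 × (134 − 246) = 178.8 → 179
G = 87 + 0.6 × (70 − 87) = 76.8 → 77
B = 215 + 0.6 × (100 − 215) = 146 → 146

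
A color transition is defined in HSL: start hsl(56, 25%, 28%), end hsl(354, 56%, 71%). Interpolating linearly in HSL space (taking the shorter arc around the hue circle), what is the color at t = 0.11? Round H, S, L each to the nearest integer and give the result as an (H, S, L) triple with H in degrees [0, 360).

(49, 28, 33)

Hue: 354 − 56 = 298°, but |298| > 180 so the shorter arc goes the other way: Δh = 298 − 360 = -62°.
H = 56 + 0.11 × (-62) = 49.18 → 49°
S = 25 + 0.11 × (56 − 25) = 28.41 → 28%
L = 28 + 0.11 × (71 − 28) = 32.73 → 33%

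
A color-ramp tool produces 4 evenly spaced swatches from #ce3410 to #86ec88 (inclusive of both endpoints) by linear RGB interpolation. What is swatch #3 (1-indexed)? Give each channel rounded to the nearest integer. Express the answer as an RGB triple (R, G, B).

(158, 175, 96)

With 4 swatches and endpoints inclusive, swatch 3 sits at t = (3 − 1)/(4 − 1) = 2/3 ≈ 0.6667.
#ce3410 → (206, 52, 16); #86ec88 → (134, 236, 136).
R = 206 + 0.6667 × (134 − 206) = 157.998 → 158
G = 52 + 0.6667 × (236 − 52) = 174.673 → 175
B = 16 + 0.6667 × (136 − 16) = 96.004 → 96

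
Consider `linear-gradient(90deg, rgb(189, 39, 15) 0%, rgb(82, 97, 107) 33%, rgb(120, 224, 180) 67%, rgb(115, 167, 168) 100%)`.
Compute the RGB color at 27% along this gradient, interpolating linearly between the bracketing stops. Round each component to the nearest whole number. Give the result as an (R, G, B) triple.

27% lies between the 0% and 33% stops, so the local fraction is t = (27 − 0)/(33 − 0) = 27/33 ≈ 0.8182.
R = 189 + 0.8182 × (82 − 189) = 101.453 → 101
G = 39 + 0.8182 × (97 − 39) = 86.456 → 86
B = 15 + 0.8182 × (107 − 15) = 90.274 → 90

(101, 86, 90)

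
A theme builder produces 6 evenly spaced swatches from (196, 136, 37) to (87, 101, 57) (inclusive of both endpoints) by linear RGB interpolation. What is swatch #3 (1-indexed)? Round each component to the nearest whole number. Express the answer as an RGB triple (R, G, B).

With 6 swatches and endpoints inclusive, swatch 3 sits at t = (3 − 1)/(6 − 1) = 2/5 ≈ 0.4.
R = 196 + 0.4 × (87 − 196) = 152.4 → 152
G = 136 + 0.4 × (101 − 136) = 122 → 122
B = 37 + 0.4 × (57 − 37) = 45 → 45

(152, 122, 45)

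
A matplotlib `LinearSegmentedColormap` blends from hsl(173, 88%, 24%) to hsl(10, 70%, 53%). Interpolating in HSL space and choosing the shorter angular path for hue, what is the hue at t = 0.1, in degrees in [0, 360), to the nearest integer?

Hue arc: Δh = 10 − 173 = -163° (|Δh| ≤ 180, already the shorter path).
H = 173 + 0.1 × (-163) = 156.7 → 157°

157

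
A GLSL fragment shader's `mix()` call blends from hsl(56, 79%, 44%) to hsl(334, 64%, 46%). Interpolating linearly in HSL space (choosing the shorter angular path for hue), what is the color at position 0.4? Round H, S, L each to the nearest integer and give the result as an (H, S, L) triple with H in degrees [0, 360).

(23, 73, 45)

Hue: 334 − 56 = 278°, but |278| > 180 so the shorter arc goes the other way: Δh = 278 − 360 = -82°.
H = 56 + 0.4 × (-82) = 23.2 → 23°
S = 79 + 0.4 × (64 − 79) = 73 → 73%
L = 44 + 0.4 × (46 − 44) = 44.8 → 45%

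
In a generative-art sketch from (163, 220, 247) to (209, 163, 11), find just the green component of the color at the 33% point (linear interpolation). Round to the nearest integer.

201

G = 220 + 0.33 × (163 − 220) = 201.19 → 201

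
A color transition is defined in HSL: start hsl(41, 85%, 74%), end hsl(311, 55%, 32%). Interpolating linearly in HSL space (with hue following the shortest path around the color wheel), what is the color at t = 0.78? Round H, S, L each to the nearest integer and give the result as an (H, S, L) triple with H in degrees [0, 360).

(331, 62, 41)

Hue: 311 − 41 = 270°, but |270| > 180 so the shorter arc goes the other way: Δh = 270 − 360 = -90°.
H = 41 + 0.78 × (-90) = -29.2 → -29 → -29 mod 360 = 331°
S = 85 + 0.78 × (55 − 85) = 61.6 → 62%
L = 74 + 0.78 × (32 − 74) = 41.24 → 41%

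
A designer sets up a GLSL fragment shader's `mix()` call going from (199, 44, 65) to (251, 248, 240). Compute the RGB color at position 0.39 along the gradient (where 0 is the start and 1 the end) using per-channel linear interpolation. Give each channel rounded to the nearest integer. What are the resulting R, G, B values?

(219, 124, 133)

R = 199 + 0.39 × (251 − 199) = 199 + 0.39 × 52 = 219.28 → 219
G = 44 + 0.39 × (248 − 44) = 44 + 0.39 × 204 = 123.56 → 124
B = 65 + 0.39 × (240 − 65) = 65 + 0.39 × 175 = 133.25 → 133
So the blended color is (219, 124, 133), about #db7c85.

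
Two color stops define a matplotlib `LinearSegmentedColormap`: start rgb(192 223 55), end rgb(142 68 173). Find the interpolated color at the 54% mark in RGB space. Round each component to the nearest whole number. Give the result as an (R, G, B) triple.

(165, 139, 119)

54% corresponds to t = 0.54.
R = 192 + 0.54 × (142 − 192) = 192 + 0.54 × -50 = 165 → 165
G = 223 + 0.54 × (68 − 223) = 223 + 0.54 × -155 = 139.3 → 139
B = 55 + 0.54 × (173 − 55) = 55 + 0.54 × 118 = 118.72 → 119
So the blended color is (165, 139, 119), about #a58b77.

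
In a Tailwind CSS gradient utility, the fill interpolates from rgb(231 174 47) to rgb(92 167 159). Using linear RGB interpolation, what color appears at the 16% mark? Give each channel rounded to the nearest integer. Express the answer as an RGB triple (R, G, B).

(209, 173, 65)

16% corresponds to t = 0.16.
R = 231 + 0.16 × (92 − 231) = 231 + 0.16 × -139 = 208.76 → 209
G = 174 + 0.16 × (167 − 174) = 174 + 0.16 × -7 = 172.88 → 173
B = 47 + 0.16 × (159 − 47) = 47 + 0.16 × 112 = 64.92 → 65
So the blended color is (209, 173, 65), about #d1ad41.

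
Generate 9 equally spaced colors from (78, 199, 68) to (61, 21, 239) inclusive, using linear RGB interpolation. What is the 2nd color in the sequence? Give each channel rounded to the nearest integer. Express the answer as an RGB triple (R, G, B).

(76, 177, 89)

With 9 swatches and endpoints inclusive, swatch 2 sits at t = (2 − 1)/(9 − 1) = 1/8 ≈ 0.125.
R = 78 + 0.125 × (61 − 78) = 75.875 → 76
G = 199 + 0.125 × (21 − 199) = 176.75 → 177
B = 68 + 0.125 × (239 − 68) = 89.375 → 89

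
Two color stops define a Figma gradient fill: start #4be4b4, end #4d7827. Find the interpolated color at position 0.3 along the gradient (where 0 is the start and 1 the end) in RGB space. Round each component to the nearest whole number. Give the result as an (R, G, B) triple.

#4be4b4 → (75, 228, 180); #4d7827 → (77, 120, 39).
R = 75 + 0.3 × (77 − 75) = 75 + 0.3 × 2 = 75.6 → 76
G = 228 + 0.3 × (120 − 228) = 228 + 0.3 × -108 = 195.6 → 196
B = 180 + 0.3 × (39 − 180) = 180 + 0.3 × -141 = 137.7 → 138
So the blended color is (76, 196, 138), about #4cc48a.

(76, 196, 138)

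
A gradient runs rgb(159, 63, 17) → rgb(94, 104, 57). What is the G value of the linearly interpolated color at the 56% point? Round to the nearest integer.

G = 63 + 0.56 × (104 − 63) = 85.96 → 86

86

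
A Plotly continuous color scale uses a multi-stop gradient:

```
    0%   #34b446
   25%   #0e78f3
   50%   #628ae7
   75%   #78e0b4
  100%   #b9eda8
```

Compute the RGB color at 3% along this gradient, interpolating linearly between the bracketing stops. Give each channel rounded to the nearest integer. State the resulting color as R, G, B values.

(47, 173, 91)

3% lies between the 0% and 25% stops, so the local fraction is t = (3 − 0)/(25 − 0) = 3/25 ≈ 0.12.
#34b446 → (52, 180, 70); #0e78f3 → (14, 120, 243).
R = 52 + 0.12 × (14 − 52) = 47.44 → 47
G = 180 + 0.12 × (120 − 180) = 172.8 → 173
B = 70 + 0.12 × (243 − 70) = 90.76 → 91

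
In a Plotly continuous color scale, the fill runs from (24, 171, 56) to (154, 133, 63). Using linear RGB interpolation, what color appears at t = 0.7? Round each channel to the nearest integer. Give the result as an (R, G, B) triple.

(115, 144, 61)

R = 24 + 0.7 × (154 − 24) = 24 + 0.7 × 130 = 115 → 115
G = 171 + 0.7 × (133 − 171) = 171 + 0.7 × -38 = 144.4 → 144
B = 56 + 0.7 × (63 − 56) = 56 + 0.7 × 7 = 60.9 → 61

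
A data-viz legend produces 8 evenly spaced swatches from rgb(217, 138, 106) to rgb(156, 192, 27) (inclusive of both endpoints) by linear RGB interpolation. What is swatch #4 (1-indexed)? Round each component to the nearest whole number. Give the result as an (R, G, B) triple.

(191, 161, 72)

With 8 swatches and endpoints inclusive, swatch 4 sits at t = (4 − 1)/(8 − 1) = 3/7 ≈ 0.4286.
R = 217 + 0.4286 × (156 − 217) = 190.855 → 191
G = 138 + 0.4286 × (192 − 138) = 161.144 → 161
B = 106 + 0.4286 × (27 − 106) = 72.141 → 72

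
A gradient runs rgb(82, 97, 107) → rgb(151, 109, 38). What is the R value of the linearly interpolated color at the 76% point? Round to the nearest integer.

134

R = 82 + 0.76 × (151 − 82) = 134.44 → 134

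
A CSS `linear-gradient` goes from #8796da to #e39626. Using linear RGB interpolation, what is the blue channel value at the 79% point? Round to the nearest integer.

76

B₁ = 218 (from #8796da), B₂ = 38 (from #e39626).
B = 218 + 0.79 × (38 − 218) = 75.8 → 76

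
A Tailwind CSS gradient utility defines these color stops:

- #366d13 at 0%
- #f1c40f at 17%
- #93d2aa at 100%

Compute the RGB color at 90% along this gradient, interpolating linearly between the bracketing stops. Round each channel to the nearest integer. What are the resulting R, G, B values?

90% lies between the 17% and 100% stops, so the local fraction is t = (90 − 17)/(100 − 17) = 73/83 ≈ 0.8795.
#f1c40f → (241, 196, 15); #93d2aa → (147, 210, 170).
R = 241 + 0.8795 × (147 − 241) = 158.327 → 158
G = 196 + 0.8795 × (210 − 196) = 208.313 → 208
B = 15 + 0.8795 × (170 − 15) = 151.322 → 151

(158, 208, 151)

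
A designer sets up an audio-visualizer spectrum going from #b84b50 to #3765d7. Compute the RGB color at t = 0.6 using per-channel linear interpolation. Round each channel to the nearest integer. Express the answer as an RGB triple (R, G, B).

(107, 91, 161)

#b84b50 → (184, 75, 80); #3765d7 → (55, 101, 215).
R = 184 + 0.6 × (55 − 184) = 184 + 0.6 × -129 = 106.6 → 107
G = 75 + 0.6 × (101 − 75) = 75 + 0.6 × 26 = 90.6 → 91
B = 80 + 0.6 × (215 − 80) = 80 + 0.6 × 135 = 161 → 161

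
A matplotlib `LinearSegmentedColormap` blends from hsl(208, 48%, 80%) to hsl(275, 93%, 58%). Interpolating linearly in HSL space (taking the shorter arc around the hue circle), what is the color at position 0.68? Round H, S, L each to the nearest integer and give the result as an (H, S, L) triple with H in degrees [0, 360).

(254, 79, 65)

Hue arc: Δh = 275 − 208 = 67° (|Δh| ≤ 180, already the shorter path).
H = 208 + 0.68 × (67) = 253.56 → 254°
S = 48 + 0.68 × (93 − 48) = 78.6 → 79%
L = 80 + 0.68 × (58 − 80) = 65.04 → 65%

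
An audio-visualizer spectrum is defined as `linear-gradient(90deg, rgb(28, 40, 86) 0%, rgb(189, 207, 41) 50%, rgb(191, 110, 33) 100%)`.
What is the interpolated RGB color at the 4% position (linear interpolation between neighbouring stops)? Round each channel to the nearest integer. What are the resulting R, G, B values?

4% lies between the 0% and 50% stops, so the local fraction is t = (4 − 0)/(50 − 0) = 4/50 ≈ 0.08.
R = 28 + 0.08 × (189 − 28) = 40.88 → 41
G = 40 + 0.08 × (207 − 40) = 53.36 → 53
B = 86 + 0.08 × (41 − 86) = 82.4 → 82

(41, 53, 82)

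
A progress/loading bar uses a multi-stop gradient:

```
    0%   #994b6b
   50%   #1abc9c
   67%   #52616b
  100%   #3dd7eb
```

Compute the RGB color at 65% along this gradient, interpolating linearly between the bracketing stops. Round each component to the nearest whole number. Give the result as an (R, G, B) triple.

(75, 108, 113)

65% lies between the 50% and 67% stops, so the local fraction is t = (65 − 50)/(67 − 50) = 15/17 ≈ 0.8824.
#1abc9c → (26, 188, 156); #52616b → (82, 97, 107).
R = 26 + 0.8824 × (82 − 26) = 75.414 → 75
G = 188 + 0.8824 × (97 − 188) = 107.702 → 108
B = 156 + 0.8824 × (107 − 156) = 112.762 → 113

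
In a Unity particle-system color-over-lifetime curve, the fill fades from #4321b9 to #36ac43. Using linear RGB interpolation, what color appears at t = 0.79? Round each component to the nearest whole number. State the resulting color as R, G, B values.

(57, 143, 92)

#4321b9 → (67, 33, 185); #36ac43 → (54, 172, 67).
R = 67 + 0.79 × (54 − 67) = 67 + 0.79 × -13 = 56.73 → 57
G = 33 + 0.79 × (172 − 33) = 33 + 0.79 × 139 = 142.81 → 143
B = 185 + 0.79 × (67 − 185) = 185 + 0.79 × -118 = 91.78 → 92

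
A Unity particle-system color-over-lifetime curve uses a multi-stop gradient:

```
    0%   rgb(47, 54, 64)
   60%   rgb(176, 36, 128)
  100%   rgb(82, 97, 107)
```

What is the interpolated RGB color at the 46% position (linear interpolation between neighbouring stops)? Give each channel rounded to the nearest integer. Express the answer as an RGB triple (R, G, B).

(146, 40, 113)

46% lies between the 0% and 60% stops, so the local fraction is t = (46 − 0)/(60 − 0) = 46/60 ≈ 0.7667.
R = 47 + 0.7667 × (176 − 47) = 145.904 → 146
G = 54 + 0.7667 × (36 − 54) = 40.199 → 40
B = 64 + 0.7667 × (128 − 64) = 113.069 → 113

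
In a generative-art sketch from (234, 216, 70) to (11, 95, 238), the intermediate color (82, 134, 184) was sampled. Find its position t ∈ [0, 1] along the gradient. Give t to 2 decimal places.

0.68

Invert the lerp on the R channel (largest span, 223): t = (82 − 234) / (11 − 234) = -152/-223 = 0.68161.
Check on G: (134 − 216)/(95 − 216) = 0.6777 ✓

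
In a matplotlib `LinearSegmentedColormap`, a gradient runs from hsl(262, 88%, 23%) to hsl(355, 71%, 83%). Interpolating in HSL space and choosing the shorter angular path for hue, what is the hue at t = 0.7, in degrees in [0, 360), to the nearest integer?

327

Hue arc: Δh = 355 − 262 = 93° (|Δh| ≤ 180, already the shorter path).
H = 262 + 0.7 × (93) = 327.1 → 327°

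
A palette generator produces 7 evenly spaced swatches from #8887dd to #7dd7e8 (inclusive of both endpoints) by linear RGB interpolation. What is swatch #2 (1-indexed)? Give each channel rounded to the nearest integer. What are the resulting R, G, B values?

(134, 148, 223)

With 7 swatches and endpoints inclusive, swatch 2 sits at t = (2 − 1)/(7 − 1) = 1/6 ≈ 0.1667.
#8887dd → (136, 135, 221); #7dd7e8 → (125, 215, 232).
R = 136 + 0.1667 × (125 − 136) = 134.166 → 134
G = 135 + 0.1667 × (215 − 135) = 148.336 → 148
B = 221 + 0.1667 × (232 − 221) = 222.834 → 223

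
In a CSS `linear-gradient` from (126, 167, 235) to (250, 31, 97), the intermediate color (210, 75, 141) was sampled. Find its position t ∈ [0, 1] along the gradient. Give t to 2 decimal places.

Invert the lerp on the B channel (largest span, 138): t = (141 − 235) / (97 − 235) = -94/-138 = 0.68116.
Check on R: (210 − 126)/(250 − 126) = 0.6774 ✓

0.68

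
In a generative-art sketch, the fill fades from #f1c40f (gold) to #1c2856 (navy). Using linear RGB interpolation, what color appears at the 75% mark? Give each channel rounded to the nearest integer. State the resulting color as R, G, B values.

#f1c40f → (241, 196, 15); #1c2856 → (28, 40, 86).
75% corresponds to t = 0.75.
R = 241 + 0.75 × (28 − 241) = 241 + 0.75 × -213 = 81.25 → 81
G = 196 + 0.75 × (40 − 196) = 196 + 0.75 × -156 = 79 → 79
B = 15 + 0.75 × (86 − 15) = 15 + 0.75 × 71 = 68.25 → 68

(81, 79, 68)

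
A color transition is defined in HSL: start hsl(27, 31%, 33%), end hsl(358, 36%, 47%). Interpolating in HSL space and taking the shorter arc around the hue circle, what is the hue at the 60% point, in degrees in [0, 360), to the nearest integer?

Hue: 358 − 27 = 331°, but |331| > 180 so the shorter arc goes the other way: Δh = 331 − 360 = -29°.
H = 27 + 0.6 × (-29) = 9.6 → 10°

10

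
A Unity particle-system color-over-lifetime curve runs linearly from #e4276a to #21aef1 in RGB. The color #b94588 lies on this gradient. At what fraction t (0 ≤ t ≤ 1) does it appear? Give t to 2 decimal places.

0.22

Invert the lerp on the R channel (largest span, 195): t = (185 − 228) / (33 − 228) = -43/-195 = 0.22051.
Check on G: (69 − 39)/(174 − 39) = 0.2222 ✓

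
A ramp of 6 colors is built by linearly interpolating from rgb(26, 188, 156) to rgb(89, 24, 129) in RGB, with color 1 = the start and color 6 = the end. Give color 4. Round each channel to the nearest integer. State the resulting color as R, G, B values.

(64, 90, 140)

With 6 swatches and endpoints inclusive, swatch 4 sits at t = (4 − 1)/(6 − 1) = 3/5 ≈ 0.6.
R = 26 + 0.6 × (89 − 26) = 63.8 → 64
G = 188 + 0.6 × (24 − 188) = 89.6 → 90
B = 156 + 0.6 × (129 − 156) = 139.8 → 140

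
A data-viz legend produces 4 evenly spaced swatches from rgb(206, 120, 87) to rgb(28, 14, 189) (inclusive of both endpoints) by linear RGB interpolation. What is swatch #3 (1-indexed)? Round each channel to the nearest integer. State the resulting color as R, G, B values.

With 4 swatches and endpoints inclusive, swatch 3 sits at t = (3 − 1)/(4 − 1) = 2/3 ≈ 0.6667.
R = 206 + 0.6667 × (28 − 206) = 87.327 → 87
G = 120 + 0.6667 × (14 − 120) = 49.33 → 49
B = 87 + 0.6667 × (189 − 87) = 155.003 → 155

(87, 49, 155)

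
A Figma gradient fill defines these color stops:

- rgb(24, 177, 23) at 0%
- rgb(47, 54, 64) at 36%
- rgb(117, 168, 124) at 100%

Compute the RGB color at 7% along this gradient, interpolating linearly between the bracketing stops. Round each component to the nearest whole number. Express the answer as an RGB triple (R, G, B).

(28, 153, 31)

7% lies between the 0% and 36% stops, so the local fraction is t = (7 − 0)/(36 − 0) = 7/36 ≈ 0.1944.
R = 24 + 0.1944 × (47 − 24) = 28.471 → 28
G = 177 + 0.1944 × (54 − 177) = 153.089 → 153
B = 23 + 0.1944 × (64 − 23) = 30.97 → 31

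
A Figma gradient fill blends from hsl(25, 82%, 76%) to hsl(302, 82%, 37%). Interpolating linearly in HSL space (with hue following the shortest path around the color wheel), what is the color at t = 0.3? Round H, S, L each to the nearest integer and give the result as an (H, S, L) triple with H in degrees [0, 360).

Hue: 302 − 25 = 277°, but |277| > 180 so the shorter arc goes the other way: Δh = 277 − 360 = -83°.
H = 25 + 0.3 × (-83) = 0.1 → 0°
S = 82 + 0.3 × (82 − 82) = 82 → 82%
L = 76 + 0.3 × (37 − 76) = 64.3 → 64%

(0, 82, 64)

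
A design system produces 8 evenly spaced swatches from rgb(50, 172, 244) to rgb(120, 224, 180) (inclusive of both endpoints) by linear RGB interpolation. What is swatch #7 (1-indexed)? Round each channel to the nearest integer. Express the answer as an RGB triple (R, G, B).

With 8 swatches and endpoints inclusive, swatch 7 sits at t = (7 − 1)/(8 − 1) = 6/7 ≈ 0.8571.
R = 50 + 0.8571 × (120 − 50) = 109.997 → 110
G = 172 + 0.8571 × (224 − 172) = 216.569 → 217
B = 244 + 0.8571 × (180 − 244) = 189.146 → 189

(110, 217, 189)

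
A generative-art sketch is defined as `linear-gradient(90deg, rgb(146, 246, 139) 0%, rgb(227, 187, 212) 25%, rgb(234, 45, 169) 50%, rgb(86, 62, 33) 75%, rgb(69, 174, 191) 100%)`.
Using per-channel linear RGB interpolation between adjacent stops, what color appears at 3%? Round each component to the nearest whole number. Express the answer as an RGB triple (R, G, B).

3% lies between the 0% and 25% stops, so the local fraction is t = (3 − 0)/(25 − 0) = 3/25 ≈ 0.12.
R = 146 + 0.12 × (227 − 146) = 155.72 → 156
G = 246 + 0.12 × (187 − 246) = 238.92 → 239
B = 139 + 0.12 × (212 − 139) = 147.76 → 148

(156, 239, 148)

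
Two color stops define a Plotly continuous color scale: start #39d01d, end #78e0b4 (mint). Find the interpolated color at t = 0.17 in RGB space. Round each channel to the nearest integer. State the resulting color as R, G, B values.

(68, 211, 55)

#39d01d → (57, 208, 29); #78e0b4 → (120, 224, 180).
R = 57 + 0.17 × (120 − 57) = 57 + 0.17 × 63 = 67.71 → 68
G = 208 + 0.17 × (224 − 208) = 208 + 0.17 × 16 = 210.72 → 211
B = 29 + 0.17 × (180 − 29) = 29 + 0.17 × 151 = 54.67 → 55
So the blended color is (68, 211, 55), about #44d337.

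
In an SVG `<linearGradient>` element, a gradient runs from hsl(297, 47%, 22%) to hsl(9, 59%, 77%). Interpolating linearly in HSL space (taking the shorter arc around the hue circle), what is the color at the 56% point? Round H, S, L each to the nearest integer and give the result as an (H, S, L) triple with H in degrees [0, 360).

Hue: 9 − 297 = -288°, but |-288| > 180 so the shorter arc goes the other way: Δh = -288 + 360 = 72°.
H = 297 + 0.56 × (72) = 337.32 → 337°
S = 47 + 0.56 × (59 − 47) = 53.72 → 54%
L = 22 + 0.56 × (77 − 22) = 52.8 → 53%

(337, 54, 53)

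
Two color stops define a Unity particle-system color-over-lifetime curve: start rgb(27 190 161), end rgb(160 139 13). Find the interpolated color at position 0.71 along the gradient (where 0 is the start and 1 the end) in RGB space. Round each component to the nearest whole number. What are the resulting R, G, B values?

(121, 154, 56)

R = 27 + 0.71 × (160 − 27) = 27 + 0.71 × 133 = 121.43 → 121
G = 190 + 0.71 × (139 − 190) = 190 + 0.71 × -51 = 153.79 → 154
B = 161 + 0.71 × (13 − 161) = 161 + 0.71 × -148 = 55.92 → 56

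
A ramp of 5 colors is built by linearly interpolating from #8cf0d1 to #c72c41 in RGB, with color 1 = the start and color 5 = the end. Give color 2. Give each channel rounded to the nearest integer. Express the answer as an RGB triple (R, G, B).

(155, 191, 173)

With 5 swatches and endpoints inclusive, swatch 2 sits at t = (2 − 1)/(5 − 1) = 1/4 ≈ 0.25.
#8cf0d1 → (140, 240, 209); #c72c41 → (199, 44, 65).
R = 140 + 0.25 × (199 − 140) = 154.75 → 155
G = 240 + 0.25 × (44 − 240) = 191 → 191
B = 209 + 0.25 × (65 − 209) = 173 → 173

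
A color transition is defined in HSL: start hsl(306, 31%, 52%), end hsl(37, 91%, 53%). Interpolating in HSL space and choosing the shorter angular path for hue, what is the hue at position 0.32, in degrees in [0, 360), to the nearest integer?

335

Hue: 37 − 306 = -269°, but |-269| > 180 so the shorter arc goes the other way: Δh = -269 + 360 = 91°.
H = 306 + 0.32 × (91) = 335.12 → 335°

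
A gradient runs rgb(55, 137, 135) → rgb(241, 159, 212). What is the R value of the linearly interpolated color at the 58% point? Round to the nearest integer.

R = 55 + 0.58 × (241 − 55) = 162.88 → 163

163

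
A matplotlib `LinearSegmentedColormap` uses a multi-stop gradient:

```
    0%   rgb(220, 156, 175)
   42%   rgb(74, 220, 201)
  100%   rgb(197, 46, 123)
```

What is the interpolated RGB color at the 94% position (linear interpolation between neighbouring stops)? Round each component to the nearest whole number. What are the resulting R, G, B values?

(184, 64, 131)

94% lies between the 42% and 100% stops, so the local fraction is t = (94 − 42)/(100 − 42) = 52/58 ≈ 0.8966.
R = 74 + 0.8966 × (197 − 74) = 184.282 → 184
G = 220 + 0.8966 × (46 − 220) = 63.992 → 64
B = 201 + 0.8966 × (123 − 201) = 131.065 → 131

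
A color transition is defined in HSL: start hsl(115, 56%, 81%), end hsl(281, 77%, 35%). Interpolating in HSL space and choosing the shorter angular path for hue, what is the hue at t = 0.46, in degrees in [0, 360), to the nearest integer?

191

Hue arc: Δh = 281 − 115 = 166° (|Δh| ≤ 180, already the shorter path).
H = 115 + 0.46 × (166) = 191.36 → 191°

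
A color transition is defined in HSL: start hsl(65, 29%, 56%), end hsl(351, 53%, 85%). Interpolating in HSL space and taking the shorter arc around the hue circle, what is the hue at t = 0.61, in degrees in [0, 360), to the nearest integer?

Hue: 351 − 65 = 286°, but |286| > 180 so the shorter arc goes the other way: Δh = 286 − 360 = -74°.
H = 65 + 0.61 × (-74) = 19.86 → 20°

20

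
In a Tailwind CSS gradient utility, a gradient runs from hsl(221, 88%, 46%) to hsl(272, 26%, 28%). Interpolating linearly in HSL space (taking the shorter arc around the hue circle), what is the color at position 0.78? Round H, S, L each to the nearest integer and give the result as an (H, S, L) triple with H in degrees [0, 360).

(261, 40, 32)

Hue arc: Δh = 272 − 221 = 51° (|Δh| ≤ 180, already the shorter path).
H = 221 + 0.78 × (51) = 260.78 → 261°
S = 88 + 0.78 × (26 − 88) = 39.64 → 40%
L = 46 + 0.78 × (28 − 46) = 31.96 → 32%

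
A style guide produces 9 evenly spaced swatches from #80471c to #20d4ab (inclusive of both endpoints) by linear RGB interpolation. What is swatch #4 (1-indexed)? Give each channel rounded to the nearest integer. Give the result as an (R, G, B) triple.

(92, 124, 82)

With 9 swatches and endpoints inclusive, swatch 4 sits at t = (4 − 1)/(9 − 1) = 3/8 ≈ 0.375.
#80471c → (128, 71, 28); #20d4ab → (32, 212, 171).
R = 128 + 0.375 × (32 − 128) = 92 → 92
G = 71 + 0.375 × (212 − 71) = 123.875 → 124
B = 28 + 0.375 × (171 − 28) = 81.625 → 82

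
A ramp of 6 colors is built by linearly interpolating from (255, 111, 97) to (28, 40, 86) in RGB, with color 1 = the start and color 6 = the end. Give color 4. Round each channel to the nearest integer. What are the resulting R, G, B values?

With 6 swatches and endpoints inclusive, swatch 4 sits at t = (4 − 1)/(6 − 1) = 3/5 ≈ 0.6.
R = 255 + 0.6 × (28 − 255) = 118.8 → 119
G = 111 + 0.6 × (40 − 111) = 68.4 → 68
B = 97 + 0.6 × (86 − 97) = 90.4 → 90

(119, 68, 90)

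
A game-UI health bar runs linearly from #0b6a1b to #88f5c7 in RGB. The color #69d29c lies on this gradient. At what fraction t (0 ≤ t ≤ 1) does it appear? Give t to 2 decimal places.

Invert the lerp on the B channel (largest span, 172): t = (156 − 27) / (199 − 27) = 129/172 = 0.75.
Check on R: (105 − 11)/(136 − 11) = 0.752 ✓

0.75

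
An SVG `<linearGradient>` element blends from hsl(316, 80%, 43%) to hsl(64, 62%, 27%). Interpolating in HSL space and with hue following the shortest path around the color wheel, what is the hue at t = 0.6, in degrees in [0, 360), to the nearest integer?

Hue: 64 − 316 = -252°, but |-252| > 180 so the shorter arc goes the other way: Δh = -252 + 360 = 108°.
H = 316 + 0.6 × (108) = 380.8 → 381 → 381 mod 360 = 21°

21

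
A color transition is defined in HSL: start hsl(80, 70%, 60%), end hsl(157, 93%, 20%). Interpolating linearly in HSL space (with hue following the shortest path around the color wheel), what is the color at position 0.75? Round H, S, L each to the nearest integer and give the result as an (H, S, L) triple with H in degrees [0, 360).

(138, 87, 30)

Hue arc: Δh = 157 − 80 = 77° (|Δh| ≤ 180, already the shorter path).
H = 80 + 0.75 × (77) = 137.75 → 138°
S = 70 + 0.75 × (93 − 70) = 87.25 → 87%
L = 60 + 0.75 × (20 − 60) = 30 → 30%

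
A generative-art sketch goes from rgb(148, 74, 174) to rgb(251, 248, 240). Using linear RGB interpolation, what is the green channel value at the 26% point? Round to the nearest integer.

G = 74 + 0.26 × (248 − 74) = 119.24 → 119

119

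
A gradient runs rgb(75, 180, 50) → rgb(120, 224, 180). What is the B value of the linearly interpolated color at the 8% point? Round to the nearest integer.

60

B = 50 + 0.08 × (180 − 50) = 60.4 → 60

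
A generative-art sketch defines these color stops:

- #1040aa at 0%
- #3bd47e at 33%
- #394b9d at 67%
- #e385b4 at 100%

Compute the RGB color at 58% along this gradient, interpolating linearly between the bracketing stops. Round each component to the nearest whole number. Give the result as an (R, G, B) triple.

(58, 111, 149)

58% lies between the 33% and 67% stops, so the local fraction is t = (58 − 33)/(67 − 33) = 25/34 ≈ 0.7353.
#3bd47e → (59, 212, 126); #394b9d → (57, 75, 157).
R = 59 + 0.7353 × (57 − 59) = 57.529 → 58
G = 212 + 0.7353 × (75 − 212) = 111.264 → 111
B = 126 + 0.7353 × (157 − 126) = 148.794 → 149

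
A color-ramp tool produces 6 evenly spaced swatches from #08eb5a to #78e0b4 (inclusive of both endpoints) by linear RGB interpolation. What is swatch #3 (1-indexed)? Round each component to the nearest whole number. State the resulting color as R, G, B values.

With 6 swatches and endpoints inclusive, swatch 3 sits at t = (3 − 1)/(6 − 1) = 2/5 ≈ 0.4.
#08eb5a → (8, 235, 90); #78e0b4 → (120, 224, 180).
R = 8 + 0.4 × (120 − 8) = 52.8 → 53
G = 235 + 0.4 × (224 − 235) = 230.6 → 231
B = 90 + 0.4 × (180 − 90) = 126 → 126

(53, 231, 126)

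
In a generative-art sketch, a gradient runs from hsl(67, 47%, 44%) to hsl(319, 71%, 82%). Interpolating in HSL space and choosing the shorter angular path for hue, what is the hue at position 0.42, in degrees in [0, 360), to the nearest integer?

Hue: 319 − 67 = 252°, but |252| > 180 so the shorter arc goes the other way: Δh = 252 − 360 = -108°.
H = 67 + 0.42 × (-108) = 21.64 → 22°

22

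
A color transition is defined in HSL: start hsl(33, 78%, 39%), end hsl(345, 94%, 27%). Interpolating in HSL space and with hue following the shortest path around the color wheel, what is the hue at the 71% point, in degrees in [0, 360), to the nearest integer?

359

Hue: 345 − 33 = 312°, but |312| > 180 so the shorter arc goes the other way: Δh = 312 − 360 = -48°.
H = 33 + 0.71 × (-48) = -1.08 → -1 → -1 mod 360 = 359°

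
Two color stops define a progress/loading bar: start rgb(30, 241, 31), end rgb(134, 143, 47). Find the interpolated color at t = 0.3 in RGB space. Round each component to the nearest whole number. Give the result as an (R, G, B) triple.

(61, 212, 36)

R = 30 + 0.3 × (134 − 30) = 30 + 0.3 × 104 = 61.2 → 61
G = 241 + 0.3 × (143 − 241) = 241 + 0.3 × -98 = 211.6 → 212
B = 31 + 0.3 × (47 − 31) = 31 + 0.3 × 16 = 35.8 → 36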